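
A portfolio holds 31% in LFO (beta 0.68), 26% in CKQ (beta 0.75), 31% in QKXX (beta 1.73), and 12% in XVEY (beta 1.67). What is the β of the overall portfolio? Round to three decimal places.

1.143

β_P = Σ w_i β_i = 0.31×0.68 + 0.26×0.75 + 0.31×1.73 + 0.12×1.67 = 1.1425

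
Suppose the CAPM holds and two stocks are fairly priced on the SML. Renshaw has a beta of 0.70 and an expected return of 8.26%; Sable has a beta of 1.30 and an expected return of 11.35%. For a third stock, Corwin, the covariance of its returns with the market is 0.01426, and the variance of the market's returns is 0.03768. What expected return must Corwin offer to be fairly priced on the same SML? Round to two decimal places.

6.60%

MRP = (11.35% − 8.26%) / (1.30 − 0.70) = 5.1500%
R_f = 8.26% − 0.70 × 5.1500% = 4.6550%
β_Corwin = Cov / Var(R_m) = 0.01426 / 0.03768 = 0.3785
E(R_Corwin) = R_f + β × MRP = 4.6550% + 0.3785 × 5.1500% = 6.60%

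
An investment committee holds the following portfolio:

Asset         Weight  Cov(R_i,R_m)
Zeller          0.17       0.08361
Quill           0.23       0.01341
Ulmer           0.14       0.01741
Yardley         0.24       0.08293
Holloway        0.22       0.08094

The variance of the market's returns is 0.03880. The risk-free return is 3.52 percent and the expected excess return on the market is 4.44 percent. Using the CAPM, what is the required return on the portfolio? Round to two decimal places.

β_Zeller = 0.08361 / 0.03880 = 2.1549
β_Quill = 0.01341 / 0.03880 = 0.3456
β_Ulmer = 0.01741 / 0.03880 = 0.4487
β_Yardley = 0.08293 / 0.03880 = 2.1374
β_Holloway = 0.08094 / 0.03880 = 2.0861
β_P = Σ w_i β_i = 0.17×2.1549 + 0.23×0.3456 + 0.14×0.4487 + 0.24×2.1374 + 0.22×2.0861 = 1.4806
E(R_P) = R_f + β_P × MRP = 3.52% + 1.4806 × 4.44% = 10.09%

10.09%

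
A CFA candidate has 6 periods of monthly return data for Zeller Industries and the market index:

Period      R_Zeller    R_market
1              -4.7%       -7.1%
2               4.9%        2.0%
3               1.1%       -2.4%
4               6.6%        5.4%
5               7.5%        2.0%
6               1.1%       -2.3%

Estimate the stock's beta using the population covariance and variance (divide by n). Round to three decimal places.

Mean R_i = (-4.7 + 4.9 + 1.1 + 6.6 + 7.5 + 1.1) / 6 = 2.7500%
Mean R_m = (-7.1 + 2.0 − 2.4 + 5.4 + 2.0 − 2.3) / 6 = -0.4000%
Σ(R_i − R̄_i)(R_m − R̄_m) = 95.2400  ⇒  Cov = 95.2400 / 6 = 15.8733
Σ(R_m − R̄_m)² = 97.6600  ⇒  Var(R_m) = 97.6600 / 6 = 16.2767
β = Cov / Var(R_m) = 15.8733 / 16.2767 = 0.9752

0.975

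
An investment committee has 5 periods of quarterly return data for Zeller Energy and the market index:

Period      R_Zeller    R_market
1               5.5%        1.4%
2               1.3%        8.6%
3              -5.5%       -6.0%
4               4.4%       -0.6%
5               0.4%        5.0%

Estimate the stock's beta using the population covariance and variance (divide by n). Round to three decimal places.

0.333

Mean R_i = (5.5 + 1.3 − 5.5 + 4.4 + 0.4) / 5 = 1.2200%
Mean R_m = (1.4 + 8.6 − 6.0 − 0.6 + 5.0) / 5 = 1.6800%
Σ(R_i − R̄_i)(R_m − R̄_m) = 40.9920  ⇒  Cov = 40.9920 / 5 = 8.1984
Σ(R_m − R̄_m)² = 123.1680  ⇒  Var(R_m) = 123.1680 / 5 = 24.6336
β = Cov / Var(R_m) = 8.1984 / 24.6336 = 0.3328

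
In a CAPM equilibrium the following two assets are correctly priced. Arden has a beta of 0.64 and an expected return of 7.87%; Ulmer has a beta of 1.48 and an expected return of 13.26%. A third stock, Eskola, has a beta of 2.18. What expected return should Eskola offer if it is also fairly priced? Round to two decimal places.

MRP (SML slope) = (13.26% − 7.87%) / (1.48 − 0.64) = 5.39% / 0.84 = 6.4167%
R_f (intercept) = 7.87% − 0.64 × 6.4167% = 3.7633%
E(R_Eskola) = R_f + β × MRP = 3.7633% + 2.18 × 6.4167% = 17.75%

17.75%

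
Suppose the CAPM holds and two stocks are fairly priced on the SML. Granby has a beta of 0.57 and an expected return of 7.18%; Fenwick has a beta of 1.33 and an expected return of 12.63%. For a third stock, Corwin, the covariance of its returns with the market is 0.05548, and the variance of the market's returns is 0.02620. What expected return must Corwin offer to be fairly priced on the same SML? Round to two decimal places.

MRP = (12.63% − 7.18%) / (1.33 − 0.57) = 7.1711%
R_f = 7.18% − 0.57 × 7.1711% = 3.0925%
β_Corwin = Cov / Var(R_m) = 0.05548 / 0.02620 = 2.1176
E(R_Corwin) = R_f + β × MRP = 3.0925% + 2.1176 × 7.1711% = 18.28%

18.28%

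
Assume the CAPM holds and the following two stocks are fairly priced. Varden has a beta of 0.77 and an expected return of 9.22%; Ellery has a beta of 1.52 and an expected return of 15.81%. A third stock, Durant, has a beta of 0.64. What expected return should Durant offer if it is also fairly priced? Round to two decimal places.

8.08%

MRP (SML slope) = (15.81% − 9.22%) / (1.52 − 0.77) = 6.59% / 0.75 = 8.7867%
R_f (intercept) = 9.22% − 0.77 × 8.7867% = 2.4542%
E(R_Durant) = R_f + β × MRP = 2.4542% + 0.64 × 8.7867% = 8.08%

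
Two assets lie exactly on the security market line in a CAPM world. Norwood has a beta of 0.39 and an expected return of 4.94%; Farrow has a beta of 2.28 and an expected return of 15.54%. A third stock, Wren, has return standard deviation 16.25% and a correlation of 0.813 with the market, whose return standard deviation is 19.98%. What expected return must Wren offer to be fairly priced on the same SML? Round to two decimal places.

6.46%

MRP = (15.54% − 4.94%) / (2.28 − 0.39) = 5.6085%
R_f = 4.94% − 0.39 × 5.6085% = 2.7527%
β_Wren = ρ·σ_i/σ_m = 0.813 × 16.25 / 19.98 = 0.6612
E(R_Wren) = R_f + β × MRP = 2.7527% + 0.6612 × 5.6085% = 6.46%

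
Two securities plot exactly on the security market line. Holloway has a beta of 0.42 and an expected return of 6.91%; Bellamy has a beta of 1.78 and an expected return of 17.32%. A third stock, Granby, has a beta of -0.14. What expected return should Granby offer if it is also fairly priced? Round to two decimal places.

MRP (SML slope) = (17.32% − 6.91%) / (1.78 − 0.42) = 10.41% / 1.36 = 7.6544%
R_f (intercept) = 6.91% − 0.42 × 7.6544% = 3.6952%
E(R_Granby) = R_f + β × MRP = 3.6952% + -0.14 × 7.6544% = 2.62%

2.62%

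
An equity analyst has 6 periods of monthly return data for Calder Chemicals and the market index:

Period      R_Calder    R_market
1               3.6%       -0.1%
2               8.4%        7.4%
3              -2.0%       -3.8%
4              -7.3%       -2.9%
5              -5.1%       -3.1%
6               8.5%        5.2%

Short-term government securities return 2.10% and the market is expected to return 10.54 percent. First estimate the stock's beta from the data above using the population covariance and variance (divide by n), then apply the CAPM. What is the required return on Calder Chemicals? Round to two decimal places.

13.14%

Mean R_i = (3.6 + 8.4 − 2.0 − 7.3 − 5.1 + 8.5) / 6 = 1.0167%
Mean R_m = (-0.1 + 7.4 − 3.8 − 2.9 − 3.1 + 5.2) / 6 = 0.4500%
Σ(R_i − R̄_i)(R_m − R̄_m) = 147.8350  ⇒  Cov = 147.8350 / 6 = 24.6392
Σ(R_m − R̄_m)² = 113.0550  ⇒  Var(R_m) = 113.0550 / 6 = 18.8425
β = Cov / Var(R_m) = 24.6392 / 18.8425 = 1.3076
MRP = 10.54% − 2.10% = 8.44%
E(R) = R_f + β × MRP = 2.10% + 1.3076 × 8.44% = 13.14%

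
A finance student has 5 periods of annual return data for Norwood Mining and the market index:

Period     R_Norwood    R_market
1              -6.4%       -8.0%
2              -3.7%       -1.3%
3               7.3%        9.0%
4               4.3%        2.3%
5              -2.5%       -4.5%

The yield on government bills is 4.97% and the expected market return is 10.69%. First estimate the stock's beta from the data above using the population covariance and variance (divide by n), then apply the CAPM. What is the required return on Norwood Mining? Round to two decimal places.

Mean R_i = (-6.4 − 3.7 + 7.3 + 4.3 − 2.5) / 5 = -0.2000%
Mean R_m = (-8.0 − 1.3 + 9.0 + 2.3 − 4.5) / 5 = -0.5000%
Σ(R_i − R̄_i)(R_m − R̄_m) = 142.3500  ⇒  Cov = 142.3500 / 5 = 28.4700
Σ(R_m − R̄_m)² = 170.9800  ⇒  Var(R_m) = 170.9800 / 5 = 34.1960
β = Cov / Var(R_m) = 28.4700 / 34.1960 = 0.8326
MRP = 10.69% − 4.97% = 5.72%
E(R) = R_f + β × MRP = 4.97% + 0.8326 × 5.72% = 9.73%

9.73%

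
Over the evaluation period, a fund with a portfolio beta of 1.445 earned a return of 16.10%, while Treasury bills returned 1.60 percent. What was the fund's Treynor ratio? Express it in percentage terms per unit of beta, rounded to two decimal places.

Treynor = (R_P − R_f) / β_P = (16.10% − 1.60%) / 1.4450 = 14.50% / 1.4450 = 10.03%

10.03%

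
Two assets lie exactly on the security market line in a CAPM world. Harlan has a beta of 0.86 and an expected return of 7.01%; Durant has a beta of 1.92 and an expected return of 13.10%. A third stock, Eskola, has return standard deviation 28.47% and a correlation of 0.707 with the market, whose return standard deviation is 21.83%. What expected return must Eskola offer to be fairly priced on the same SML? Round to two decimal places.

MRP = (13.10% − 7.01%) / (1.92 − 0.86) = 5.7453%
R_f = 7.01% − 0.86 × 5.7453% = 2.0690%
β_Eskola = ρ·σ_i/σ_m = 0.707 × 28.47 / 21.83 = 0.9220
E(R_Eskola) = R_f + β × MRP = 2.0690% + 0.9220 × 5.7453% = 7.37%

7.37%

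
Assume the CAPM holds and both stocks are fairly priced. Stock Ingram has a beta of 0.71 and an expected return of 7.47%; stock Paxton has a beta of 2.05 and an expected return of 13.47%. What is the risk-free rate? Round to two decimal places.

4.29%

Both satisfy E(R) = R_f + β·MRP, so the slope of the SML is
MRP = (13.47% − 7.47%) / (2.05 − 0.71) = 6.00% / 1.34 = 4.4776%
R_f = E(R_Ingram) − β_Ingram·MRP = 7.47% − 0.71 × 4.4776% = 4.2909%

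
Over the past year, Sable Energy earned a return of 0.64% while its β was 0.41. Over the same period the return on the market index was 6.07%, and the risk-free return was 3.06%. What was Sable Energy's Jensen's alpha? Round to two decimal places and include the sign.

Market excess return = 6.07% − 3.06% = 3.01%
CAPM benchmark = R_f + β(R_m − R_f) = 3.06% + 0.41 × 3.01% = 4.2941%
α = actual − benchmark = 0.64% − 4.2941% = -3.65%

-3.65%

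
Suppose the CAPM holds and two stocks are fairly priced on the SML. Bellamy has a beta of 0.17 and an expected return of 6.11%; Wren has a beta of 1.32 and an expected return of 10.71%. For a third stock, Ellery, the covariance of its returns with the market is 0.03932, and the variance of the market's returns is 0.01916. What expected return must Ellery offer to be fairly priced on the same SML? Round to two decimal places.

13.64%

MRP = (10.71% − 6.11%) / (1.32 − 0.17) = 4.0000%
R_f = 6.11% − 0.17 × 4.0000% = 5.4300%
β_Ellery = Cov / Var(R_m) = 0.03932 / 0.01916 = 2.0522
E(R_Ellery) = R_f + β × MRP = 5.4300% + 2.0522 × 4.0000% = 13.64%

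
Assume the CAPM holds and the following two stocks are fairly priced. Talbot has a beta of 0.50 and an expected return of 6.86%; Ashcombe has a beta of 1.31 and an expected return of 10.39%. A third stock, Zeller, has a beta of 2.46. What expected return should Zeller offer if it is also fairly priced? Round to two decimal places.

15.40%

MRP (SML slope) = (10.39% − 6.86%) / (1.31 − 0.50) = 3.53% / 0.81 = 4.3580%
R_f (intercept) = 6.86% − 0.50 × 4.3580% = 4.6810%
E(R_Zeller) = R_f + β × MRP = 4.6810% + 2.46 × 4.3580% = 15.40%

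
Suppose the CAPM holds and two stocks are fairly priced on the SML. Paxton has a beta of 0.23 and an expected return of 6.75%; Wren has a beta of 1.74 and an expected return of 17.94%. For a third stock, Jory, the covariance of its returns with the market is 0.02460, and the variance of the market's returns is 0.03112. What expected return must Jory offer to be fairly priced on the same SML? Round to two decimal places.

10.90%

MRP = (17.94% − 6.75%) / (1.74 − 0.23) = 7.4106%
R_f = 6.75% − 0.23 × 7.4106% = 5.0456%
β_Jory = Cov / Var(R_m) = 0.02460 / 0.03112 = 0.7905
E(R_Jory) = R_f + β × MRP = 5.0456% + 0.7905 × 7.4106% = 10.90%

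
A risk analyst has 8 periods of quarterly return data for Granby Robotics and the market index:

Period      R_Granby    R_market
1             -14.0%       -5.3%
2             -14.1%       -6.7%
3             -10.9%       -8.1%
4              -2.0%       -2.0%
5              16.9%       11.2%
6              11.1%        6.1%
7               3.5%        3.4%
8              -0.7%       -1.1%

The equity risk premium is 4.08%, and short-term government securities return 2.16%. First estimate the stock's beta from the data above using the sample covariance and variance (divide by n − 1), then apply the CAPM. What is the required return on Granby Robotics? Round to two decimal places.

8.94%

Mean R_i = (-14.0 − 14.1 − 10.9 − 2.0 + 16.9 + 11.1 + 3.5 − 0.7) / 8 = -1.2750%
Mean R_m = (-5.3 − 6.7 − 8.1 − 2.0 + 11.2 + 6.1 + 3.4 − 1.1) / 8 = -0.3125%
Σ(R_i − R̄_i)(R_m − R̄_m) = 527.4325  ⇒  Cov = 527.4325 / 7 = 75.3475
Σ(R_m − R̄_m)² = 317.2288  ⇒  Var(R_m) = 317.2288 / 7 = 45.3184
β = Cov / Var(R_m) = 75.3475 / 45.3184 = 1.6626
E(R) = R_f + β × MRP = 2.16% + 1.6626 × 4.08% = 8.94%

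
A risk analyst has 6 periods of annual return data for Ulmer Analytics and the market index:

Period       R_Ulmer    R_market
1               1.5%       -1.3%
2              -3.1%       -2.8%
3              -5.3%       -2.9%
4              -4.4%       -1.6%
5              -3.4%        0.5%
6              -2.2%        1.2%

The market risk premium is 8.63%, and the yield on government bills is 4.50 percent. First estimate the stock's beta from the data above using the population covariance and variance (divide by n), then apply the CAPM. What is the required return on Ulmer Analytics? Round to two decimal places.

7.75%

Mean R_i = (1.5 − 3.1 − 5.3 − 4.4 − 3.4 − 2.2) / 6 = -2.8167%
Mean R_m = (-1.3 − 2.8 − 2.9 − 1.6 + 0.5 + 1.2) / 6 = -1.1500%
Σ(R_i − R̄_i)(R_m − R̄_m) = 5.3650  ⇒  Cov = 5.3650 / 6 = 0.8942
Σ(R_m − R̄_m)² = 14.2550  ⇒  Var(R_m) = 14.2550 / 6 = 2.3758
β = Cov / Var(R_m) = 0.8942 / 2.3758 = 0.3764
E(R) = R_f + β × MRP = 4.50% + 0.3764 × 8.63% = 7.75%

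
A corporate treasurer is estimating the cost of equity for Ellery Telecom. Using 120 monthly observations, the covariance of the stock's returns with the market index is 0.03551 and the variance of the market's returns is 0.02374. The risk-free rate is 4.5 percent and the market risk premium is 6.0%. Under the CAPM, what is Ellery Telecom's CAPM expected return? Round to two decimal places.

β = Cov(R_i, R_m) / Var(R_m) = 0.03551 / 0.02374 = 1.4958
E(R) = R_f + β × MRP = 4.5% + 1.4958 × 6.0% = 13.47%

13.47%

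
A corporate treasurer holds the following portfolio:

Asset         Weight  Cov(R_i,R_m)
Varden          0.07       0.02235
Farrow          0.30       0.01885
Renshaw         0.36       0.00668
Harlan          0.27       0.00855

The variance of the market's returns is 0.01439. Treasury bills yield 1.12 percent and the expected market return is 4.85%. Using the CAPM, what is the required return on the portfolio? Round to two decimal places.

4.21%

β_Varden = 0.02235 / 0.01439 = 1.5532
β_Farrow = 0.01885 / 0.01439 = 1.3099
β_Renshaw = 0.00668 / 0.01439 = 0.4642
β_Harlan = 0.00855 / 0.01439 = 0.5942
β_P = Σ w_i β_i = 0.07×1.5532 + 0.30×1.3099 + 0.36×0.4642 + 0.27×0.5942 = 0.8292
MRP = 4.85% − 1.12% = 3.73%
E(R_P) = R_f + β_P × MRP = 1.12% + 0.8292 × 3.73% = 4.21%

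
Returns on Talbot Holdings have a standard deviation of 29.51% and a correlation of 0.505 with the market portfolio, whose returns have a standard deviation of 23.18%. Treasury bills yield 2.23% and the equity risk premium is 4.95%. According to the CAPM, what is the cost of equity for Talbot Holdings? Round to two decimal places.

5.41%

β = ρ × σ_i / σ_m = 0.505 × 29.51% / 23.18% = 0.6429
E(R) = 2.23% + 0.6429 × 4.95% = 5.41%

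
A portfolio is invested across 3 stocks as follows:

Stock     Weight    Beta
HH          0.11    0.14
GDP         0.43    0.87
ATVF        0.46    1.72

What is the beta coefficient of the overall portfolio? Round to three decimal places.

β_P = Σ w_i β_i = 0.11×0.14 + 0.43×0.87 + 0.46×1.72 = 1.1807

1.181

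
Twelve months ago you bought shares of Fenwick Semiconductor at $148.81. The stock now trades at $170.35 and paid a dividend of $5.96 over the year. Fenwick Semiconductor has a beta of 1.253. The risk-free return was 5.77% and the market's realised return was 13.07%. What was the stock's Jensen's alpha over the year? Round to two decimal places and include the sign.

Realised HPR = (P1 + D1 − P0) / P0 = (170.35 + 5.96 − 148.81) / 148.81 = 27.50 / 148.81 = 18.4799%
MRP = 13.07% − 5.77% = 7.30%
CAPM required = R_f + β·MRP = 5.77% + 1.253 × 7.30% = 14.91690%
α = realised − required = 18.4799% − 14.91690% = +3.56%

+3.56%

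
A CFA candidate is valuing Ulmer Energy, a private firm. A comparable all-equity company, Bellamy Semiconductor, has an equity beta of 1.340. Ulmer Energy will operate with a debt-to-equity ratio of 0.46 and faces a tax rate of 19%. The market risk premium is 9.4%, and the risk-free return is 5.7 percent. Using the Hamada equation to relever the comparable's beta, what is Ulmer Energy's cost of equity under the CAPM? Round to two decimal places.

22.99%

β_L = β_U × [1 + (1 − t)(D/E)] = 1.340 × [1 + (1 − 0.19) × 0.46]
    = 1.340 × [1 + 0.81 × 0.46] = 1.340 × 1.3726 = 1.8393
E(R) = R_f + β_L × MRP = 5.7% + 1.8393 × 9.4% = 22.99%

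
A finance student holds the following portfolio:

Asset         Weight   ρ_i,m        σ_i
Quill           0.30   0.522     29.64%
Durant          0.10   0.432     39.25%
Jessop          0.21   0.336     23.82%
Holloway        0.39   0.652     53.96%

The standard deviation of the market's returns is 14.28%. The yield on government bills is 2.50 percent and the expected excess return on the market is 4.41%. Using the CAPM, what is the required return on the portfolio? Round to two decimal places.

9.21%

β_Quill = 0.522 × 29.64% / 14.28% = 1.0835
β_Durant = 0.432 × 39.25% / 14.28% = 1.1874
β_Jessop = 0.336 × 23.82% / 14.28% = 0.5605
β_Holloway = 0.652 × 53.96% / 14.28% = 2.4637
β_P = Σ w_i β_i = 0.30×1.0835 + 0.10×1.1874 + 0.21×0.5605 + 0.39×2.4637 = 1.5223
E(R_P) = R_f + β_P × MRP = 2.50% + 1.5223 × 4.41% = 9.21%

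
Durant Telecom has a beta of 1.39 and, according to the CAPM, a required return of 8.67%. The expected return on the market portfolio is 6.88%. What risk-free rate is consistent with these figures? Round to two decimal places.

E(R) = R_f + β(E(R_m) − R_f) = R_f(1 − β) + β·E(R_m)
8.67% = R_f × (1 − 1.39) + 1.39 × 6.88%
8.67% = R_f × -0.39 + 9.5632%
R_f = (8.67% − 9.5632%) / -0.39 = 2.29%

2.29%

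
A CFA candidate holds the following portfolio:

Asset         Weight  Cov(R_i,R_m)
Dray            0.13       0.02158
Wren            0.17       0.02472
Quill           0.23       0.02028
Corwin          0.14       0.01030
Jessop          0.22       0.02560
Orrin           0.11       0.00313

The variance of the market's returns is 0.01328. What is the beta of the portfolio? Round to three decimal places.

β_Dray = 0.02158 / 0.01328 = 1.6250
β_Wren = 0.02472 / 0.01328 = 1.8614
β_Quill = 0.02028 / 0.01328 = 1.5271
β_Corwin = 0.01030 / 0.01328 = 0.7756
β_Jessop = 0.02560 / 0.01328 = 1.9277
β_Orrin = 0.00313 / 0.01328 = 0.2357
β_P = Σ w_i β_i = 0.13×1.6250 + 0.17×1.8614 + 0.23×1.5271 + 0.14×0.7756 + 0.22×1.9277 + 0.11×0.2357 = 1.4375

1.438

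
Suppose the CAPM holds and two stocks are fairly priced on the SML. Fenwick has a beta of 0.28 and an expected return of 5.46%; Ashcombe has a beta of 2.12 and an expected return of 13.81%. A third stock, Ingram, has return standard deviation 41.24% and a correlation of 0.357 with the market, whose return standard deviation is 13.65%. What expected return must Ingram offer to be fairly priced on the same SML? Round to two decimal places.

9.08%

MRP = (13.81% − 5.46%) / (2.12 − 0.28) = 4.5380%
R_f = 5.46% − 0.28 × 4.5380% = 4.1894%
β_Ingram = ρ·σ_i/σ_m = 0.357 × 41.24 / 13.65 = 1.0786
E(R_Ingram) = R_f + β × MRP = 4.1894% + 1.0786 × 4.5380% = 9.08%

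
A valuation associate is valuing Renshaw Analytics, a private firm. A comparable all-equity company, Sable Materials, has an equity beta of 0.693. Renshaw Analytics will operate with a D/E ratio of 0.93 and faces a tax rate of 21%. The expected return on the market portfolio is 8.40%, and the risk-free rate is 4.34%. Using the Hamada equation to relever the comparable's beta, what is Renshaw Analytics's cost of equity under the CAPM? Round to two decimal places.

β_L = β_U × [1 + (1 − t)(D/E)] = 0.693 × [1 + (1 − 0.21) × 0.93]
    = 0.693 × [1 + 0.79 × 0.93] = 0.693 × 1.7347 = 1.2021
MRP = 8.40% − 4.34% = 4.06%
E(R) = R_f + β_L × MRP = 4.34% + 1.2021 × 4.06% = 9.22%

9.22%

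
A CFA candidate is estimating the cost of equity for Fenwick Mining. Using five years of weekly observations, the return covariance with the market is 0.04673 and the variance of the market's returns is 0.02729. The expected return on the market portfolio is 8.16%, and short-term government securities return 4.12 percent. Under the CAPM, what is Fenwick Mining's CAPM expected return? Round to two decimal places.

11.04%

β = Cov(R_i, R_m) / Var(R_m) = 0.04673 / 0.02729 = 1.7123
MRP = 8.16% − 4.12% = 4.04%
E(R) = R_f + β × MRP = 4.12% + 1.7123 × 4.04% = 11.04%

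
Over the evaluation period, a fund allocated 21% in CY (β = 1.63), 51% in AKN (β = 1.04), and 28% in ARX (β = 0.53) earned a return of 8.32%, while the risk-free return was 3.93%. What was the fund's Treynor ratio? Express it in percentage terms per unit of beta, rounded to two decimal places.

β_P = 0.21×1.63 + 0.51×1.04 + 0.28×0.53 = 1.0211
Treynor = (R_P − R_f) / β_P = (8.32% − 3.93%) / 1.0211 = 4.39% / 1.0211 = 4.30%

4.30%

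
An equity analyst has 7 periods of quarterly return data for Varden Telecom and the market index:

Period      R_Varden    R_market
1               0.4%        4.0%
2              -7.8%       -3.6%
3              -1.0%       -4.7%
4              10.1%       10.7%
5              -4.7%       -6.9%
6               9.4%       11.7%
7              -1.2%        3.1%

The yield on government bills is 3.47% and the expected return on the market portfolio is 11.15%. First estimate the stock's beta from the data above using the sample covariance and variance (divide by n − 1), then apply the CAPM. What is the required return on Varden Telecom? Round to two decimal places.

Mean R_i = (0.4 − 7.8 − 1.0 + 10.1 − 4.7 + 9.4 − 1.2) / 7 = 0.7429%
Mean R_m = (4.0 − 3.6 − 4.7 + 10.7 − 6.9 + 11.7 + 3.1) / 7 = 2.0429%
Σ(R_i − R̄_i)(R_m − R̄_m) = 270.5171  ⇒  Cov = 270.5171 / 6 = 45.0862
Σ(R_m − R̄_m)² = 330.4371  ⇒  Var(R_m) = 330.4371 / 6 = 55.0729
β = Cov / Var(R_m) = 45.0862 / 55.0729 = 0.8187
MRP = 11.15% − 3.47% = 7.68%
E(R) = R_f + β × MRP = 3.47% + 0.8187 × 7.68% = 9.76%

9.76%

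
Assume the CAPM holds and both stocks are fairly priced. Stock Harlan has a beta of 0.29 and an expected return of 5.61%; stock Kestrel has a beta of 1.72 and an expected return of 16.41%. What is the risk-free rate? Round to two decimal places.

3.42%

Both satisfy E(R) = R_f + β·MRP, so the slope of the SML is
MRP = (16.41% − 5.61%) / (1.72 − 0.29) = 10.80% / 1.43 = 7.5524%
R_f = E(R_Harlan) − β_Harlan·MRP = 5.61% − 0.29 × 7.5524% = 3.4198%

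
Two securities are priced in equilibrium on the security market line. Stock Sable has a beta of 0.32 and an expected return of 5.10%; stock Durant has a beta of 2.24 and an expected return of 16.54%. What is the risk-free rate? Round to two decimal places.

Both satisfy E(R) = R_f + β·MRP, so the slope of the SML is
MRP = (16.54% − 5.10%) / (2.24 − 0.32) = 11.44% / 1.92 = 5.9583%
R_f = E(R_Sable) − β_Sable·MRP = 5.10% − 0.32 × 5.9583% = 3.1933%

3.19%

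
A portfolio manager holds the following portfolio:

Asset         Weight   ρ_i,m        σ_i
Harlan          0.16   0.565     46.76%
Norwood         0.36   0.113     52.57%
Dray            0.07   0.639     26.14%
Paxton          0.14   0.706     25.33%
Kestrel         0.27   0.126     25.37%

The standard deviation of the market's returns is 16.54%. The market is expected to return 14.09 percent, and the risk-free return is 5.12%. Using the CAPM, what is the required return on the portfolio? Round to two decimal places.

11.03%

β_Harlan = 0.565 × 46.76% / 16.54% = 1.5973
β_Norwood = 0.113 × 52.57% / 16.54% = 0.3592
β_Dray = 0.639 × 26.14% / 16.54% = 1.0099
β_Paxton = 0.706 × 25.33% / 16.54% = 1.0812
β_Kestrel = 0.126 × 25.37% / 16.54% = 0.1933
β_P = Σ w_i β_i = 0.16×1.5973 + 0.36×0.3592 + 0.07×1.0099 + 0.14×1.0812 + 0.27×0.1933 = 0.6591
MRP = 14.09% − 5.12% = 8.97%
E(R_P) = R_f + β_P × MRP = 5.12% + 0.6591 × 8.97% = 11.03%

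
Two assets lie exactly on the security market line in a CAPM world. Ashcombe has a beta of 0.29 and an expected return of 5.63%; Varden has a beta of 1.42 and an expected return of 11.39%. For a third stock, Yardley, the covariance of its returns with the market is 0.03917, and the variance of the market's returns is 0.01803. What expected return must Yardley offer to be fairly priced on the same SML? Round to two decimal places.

MRP = (11.39% − 5.63%) / (1.42 − 0.29) = 5.0973%
R_f = 5.63% − 0.29 × 5.0973% = 4.1518%
β_Yardley = Cov / Var(R_m) = 0.03917 / 0.01803 = 2.1725
E(R_Yardley) = R_f + β × MRP = 4.1518% + 2.1725 × 5.0973% = 15.23%

15.23%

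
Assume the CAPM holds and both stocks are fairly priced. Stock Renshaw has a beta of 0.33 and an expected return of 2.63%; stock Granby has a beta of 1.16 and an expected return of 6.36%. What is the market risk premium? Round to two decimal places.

4.49%

Both satisfy E(R) = R_f + β·MRP, so the slope of the SML is
MRP = (6.36% − 2.63%) / (1.16 − 0.33) = 3.73% / 0.83 = 4.4940%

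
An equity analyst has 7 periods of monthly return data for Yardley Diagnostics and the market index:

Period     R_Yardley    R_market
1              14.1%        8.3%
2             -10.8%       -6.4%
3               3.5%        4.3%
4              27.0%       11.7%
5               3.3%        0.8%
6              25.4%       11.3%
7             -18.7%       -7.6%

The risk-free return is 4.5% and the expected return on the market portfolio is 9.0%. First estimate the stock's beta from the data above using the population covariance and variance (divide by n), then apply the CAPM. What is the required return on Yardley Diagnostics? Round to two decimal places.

14.09%

Mean R_i = (14.1 − 10.8 + 3.5 + 27.0 + 3.3 + 25.4 − 18.7) / 7 = 6.2571%
Mean R_m = (8.3 − 6.4 + 4.3 + 11.7 + 0.8 + 11.3 − 7.6) / 7 = 3.2000%
Σ(R_i − R̄_i)(R_m − R̄_m) = 808.7200  ⇒  Cov = 808.7200 / 7 = 115.5314
Σ(R_m − R̄_m)² = 379.6400  ⇒  Var(R_m) = 379.6400 / 7 = 54.2343
β = Cov / Var(R_m) = 115.5314 / 54.2343 = 2.1302
MRP = 9.0% − 4.5% = 4.50%
E(R) = R_f + β × MRP = 4.5% + 2.1302 × 4.5% = 14.09%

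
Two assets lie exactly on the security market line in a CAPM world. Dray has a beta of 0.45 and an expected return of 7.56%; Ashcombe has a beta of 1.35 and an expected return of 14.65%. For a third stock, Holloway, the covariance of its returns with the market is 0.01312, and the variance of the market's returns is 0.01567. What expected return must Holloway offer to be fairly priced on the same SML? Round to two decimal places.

MRP = (14.65% − 7.56%) / (1.35 − 0.45) = 7.8778%
R_f = 7.56% − 0.45 × 7.8778% = 4.0150%
β_Holloway = Cov / Var(R_m) = 0.01312 / 0.01567 = 0.8373
E(R_Holloway) = R_f + β × MRP = 4.0150% + 0.8373 × 7.8778% = 10.61%

10.61%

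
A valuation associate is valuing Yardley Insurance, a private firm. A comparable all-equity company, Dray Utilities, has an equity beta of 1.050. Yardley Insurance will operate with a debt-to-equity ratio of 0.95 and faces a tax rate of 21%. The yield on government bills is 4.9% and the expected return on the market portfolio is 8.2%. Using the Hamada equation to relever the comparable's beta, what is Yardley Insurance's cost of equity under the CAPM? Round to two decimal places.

10.97%

β_L = β_U × [1 + (1 − t)(D/E)] = 1.050 × [1 + (1 − 0.21) × 0.95]
    = 1.050 × [1 + 0.79 × 0.95] = 1.050 × 1.7505 = 1.8380
MRP = 8.2% − 4.9% = 3.30%
E(R) = R_f + β_L × MRP = 4.9% + 1.8380 × 3.3% = 10.97%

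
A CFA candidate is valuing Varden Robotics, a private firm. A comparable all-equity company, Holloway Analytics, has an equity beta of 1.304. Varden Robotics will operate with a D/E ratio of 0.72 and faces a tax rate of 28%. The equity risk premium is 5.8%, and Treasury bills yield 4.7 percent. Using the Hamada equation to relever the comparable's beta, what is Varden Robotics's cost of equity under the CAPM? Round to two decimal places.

β_L = β_U × [1 + (1 − t)(D/E)] = 1.304 × [1 + (1 − 0.28) × 0.72]
    = 1.304 × [1 + 0.72 × 0.72] = 1.304 × 1.5184 = 1.9800
E(R) = R_f + β_L × MRP = 4.7% + 1.9800 × 5.8% = 16.18%

16.18%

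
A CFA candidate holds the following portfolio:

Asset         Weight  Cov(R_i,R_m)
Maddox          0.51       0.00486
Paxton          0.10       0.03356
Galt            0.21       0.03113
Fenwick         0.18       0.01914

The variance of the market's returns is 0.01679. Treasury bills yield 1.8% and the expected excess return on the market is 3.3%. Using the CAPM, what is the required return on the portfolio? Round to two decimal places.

4.91%

β_Maddox = 0.00486 / 0.01679 = 0.2895
β_Paxton = 0.03356 / 0.01679 = 1.9988
β_Galt = 0.03113 / 0.01679 = 1.8541
β_Fenwick = 0.01914 / 0.01679 = 1.1400
β_P = Σ w_i β_i = 0.51×0.2895 + 0.10×1.9988 + 0.21×1.8541 + 0.18×1.1400 = 0.9421
E(R_P) = R_f + β_P × MRP = 1.8% + 0.9421 × 3.3% = 4.91%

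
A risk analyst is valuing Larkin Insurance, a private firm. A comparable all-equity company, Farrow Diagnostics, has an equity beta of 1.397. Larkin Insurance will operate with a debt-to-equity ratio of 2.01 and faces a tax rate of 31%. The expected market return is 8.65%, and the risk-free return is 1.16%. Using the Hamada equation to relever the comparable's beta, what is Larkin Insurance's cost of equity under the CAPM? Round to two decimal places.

26.14%

β_L = β_U × [1 + (1 − t)(D/E)] = 1.397 × [1 + (1 − 0.31) × 2.01]
    = 1.397 × [1 + 0.69 × 2.01] = 1.397 × 2.3869 = 3.3345
MRP = 8.65% − 1.16% = 7.49%
E(R) = R_f + β_L × MRP = 1.16% + 3.3345 × 7.49% = 26.14%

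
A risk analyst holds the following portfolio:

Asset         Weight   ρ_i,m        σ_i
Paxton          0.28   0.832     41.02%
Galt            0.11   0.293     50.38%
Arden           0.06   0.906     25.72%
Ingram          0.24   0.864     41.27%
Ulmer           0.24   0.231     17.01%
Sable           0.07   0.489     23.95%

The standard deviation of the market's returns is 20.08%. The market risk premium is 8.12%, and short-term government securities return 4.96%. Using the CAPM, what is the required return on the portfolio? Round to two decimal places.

β_Paxton = 0.832 × 41.02% / 20.08% = 1.6996
β_Galt = 0.293 × 50.38% / 20.08% = 0.7351
β_Arden = 0.906 × 25.72% / 20.08% = 1.1605
β_Ingram = 0.864 × 41.27% / 20.08% = 1.7758
β_Ulmer = 0.231 × 17.01% / 20.08% = 0.1957
β_Sable = 0.489 × 23.95% / 20.08% = 0.5832
β_P = Σ w_i β_i = 0.28×1.6996 + 0.11×0.7351 + 0.06×1.1605 + 0.24×1.7758 + 0.24×0.1957 + 0.07×0.5832 = 1.1404
E(R_P) = R_f + β_P × MRP = 4.96% + 1.1404 × 8.12% = 14.22%

14.22%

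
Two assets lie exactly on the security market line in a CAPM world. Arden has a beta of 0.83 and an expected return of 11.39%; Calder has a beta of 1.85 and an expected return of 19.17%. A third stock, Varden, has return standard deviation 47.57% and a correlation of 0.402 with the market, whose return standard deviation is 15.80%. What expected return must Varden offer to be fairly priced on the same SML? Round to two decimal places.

MRP = (19.17% − 11.39%) / (1.85 − 0.83) = 7.6275%
R_f = 11.39% − 0.83 × 7.6275% = 5.0592%
β_Varden = ρ·σ_i/σ_m = 0.402 × 47.57 / 15.80 = 1.2103
E(R_Varden) = R_f + β × MRP = 5.0592% + 1.2103 × 7.6275% = 14.29%

14.29%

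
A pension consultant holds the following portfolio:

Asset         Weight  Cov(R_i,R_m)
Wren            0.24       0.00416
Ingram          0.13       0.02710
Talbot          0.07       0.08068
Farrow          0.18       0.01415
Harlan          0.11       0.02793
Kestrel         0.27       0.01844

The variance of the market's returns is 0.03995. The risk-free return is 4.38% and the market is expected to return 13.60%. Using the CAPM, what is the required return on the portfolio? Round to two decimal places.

9.17%

β_Wren = 0.00416 / 0.03995 = 0.1041
β_Ingram = 0.02710 / 0.03995 = 0.6783
β_Talbot = 0.08068 / 0.03995 = 2.0195
β_Farrow = 0.01415 / 0.03995 = 0.3542
β_Harlan = 0.02793 / 0.03995 = 0.6991
β_Kestrel = 0.01844 / 0.03995 = 0.4616
β_P = Σ w_i β_i = 0.24×0.1041 + 0.13×0.6783 + 0.07×2.0195 + 0.18×0.3542 + 0.11×0.6991 + 0.27×0.4616 = 0.5198
MRP = 13.60% − 4.38% = 9.22%
E(R_P) = R_f + β_P × MRP = 4.38% + 0.5198 × 9.22% = 9.17%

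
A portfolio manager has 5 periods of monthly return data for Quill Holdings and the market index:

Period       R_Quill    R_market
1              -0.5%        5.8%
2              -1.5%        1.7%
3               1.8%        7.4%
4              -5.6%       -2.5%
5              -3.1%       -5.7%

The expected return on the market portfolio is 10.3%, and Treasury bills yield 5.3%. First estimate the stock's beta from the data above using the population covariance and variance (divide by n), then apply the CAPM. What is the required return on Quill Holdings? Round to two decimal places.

Mean R_i = (-0.5 − 1.5 + 1.8 − 5.6 − 3.1) / 5 = -1.7800%
Mean R_m = (5.8 + 1.7 + 7.4 − 2.5 − 5.7) / 5 = 1.3400%
Σ(R_i − R̄_i)(R_m − R̄_m) = 51.4660  ⇒  Cov = 51.4660 / 5 = 10.2932
Σ(R_m − R̄_m)² = 121.0520  ⇒  Var(R_m) = 121.0520 / 5 = 24.2104
β = Cov / Var(R_m) = 10.2932 / 24.2104 = 0.4252
MRP = 10.3% − 5.3% = 5.00%
E(R) = R_f + β × MRP = 5.3% + 0.4252 × 5.0% = 7.43%

7.43%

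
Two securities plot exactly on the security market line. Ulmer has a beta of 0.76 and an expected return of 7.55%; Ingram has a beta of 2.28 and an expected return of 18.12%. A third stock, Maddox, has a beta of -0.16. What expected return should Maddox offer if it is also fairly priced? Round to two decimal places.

1.15%

MRP (SML slope) = (18.12% − 7.55%) / (2.28 − 0.76) = 10.57% / 1.52 = 6.9539%
R_f (intercept) = 7.55% − 0.76 × 6.9539% = 2.2650%
E(R_Maddox) = R_f + β × MRP = 2.2650% + -0.16 × 6.9539% = 1.15%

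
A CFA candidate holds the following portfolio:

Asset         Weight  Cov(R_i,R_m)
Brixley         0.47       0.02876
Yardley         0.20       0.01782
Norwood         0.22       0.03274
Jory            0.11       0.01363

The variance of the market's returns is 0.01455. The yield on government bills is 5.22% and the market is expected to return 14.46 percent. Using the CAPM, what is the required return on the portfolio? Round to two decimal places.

β_Brixley = 0.02876 / 0.01455 = 1.9766
β_Yardley = 0.01782 / 0.01455 = 1.2247
β_Norwood = 0.03274 / 0.01455 = 2.2502
β_Jory = 0.01363 / 0.01455 = 0.9368
β_P = Σ w_i β_i = 0.47×1.9766 + 0.20×1.2247 + 0.22×2.2502 + 0.11×0.9368 = 1.7720
MRP = 14.46% − 5.22% = 9.24%
E(R_P) = R_f + β_P × MRP = 5.22% + 1.7720 × 9.24% = 21.59%

21.59%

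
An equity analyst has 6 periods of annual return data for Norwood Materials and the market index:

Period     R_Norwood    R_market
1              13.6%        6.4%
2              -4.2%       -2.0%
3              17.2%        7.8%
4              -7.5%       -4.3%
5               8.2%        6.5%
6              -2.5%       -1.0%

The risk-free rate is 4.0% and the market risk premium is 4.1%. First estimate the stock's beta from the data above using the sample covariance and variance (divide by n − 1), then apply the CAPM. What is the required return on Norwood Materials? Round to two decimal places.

11.81%

Mean R_i = (13.6 − 4.2 + 17.2 − 7.5 + 8.2 − 2.5) / 6 = 4.1333%
Mean R_m = (6.4 − 2.0 + 7.8 − 4.3 + 6.5 − 1.0) / 6 = 2.2333%
Σ(R_i − R̄_i)(R_m − R̄_m) = 262.2633  ⇒  Cov = 262.2633 / 5 = 52.4527
Σ(R_m − R̄_m)² = 137.6133  ⇒  Var(R_m) = 137.6133 / 5 = 27.5227
β = Cov / Var(R_m) = 52.4527 / 27.5227 = 1.9058
E(R) = R_f + β × MRP = 4.0% + 1.9058 × 4.1% = 11.81%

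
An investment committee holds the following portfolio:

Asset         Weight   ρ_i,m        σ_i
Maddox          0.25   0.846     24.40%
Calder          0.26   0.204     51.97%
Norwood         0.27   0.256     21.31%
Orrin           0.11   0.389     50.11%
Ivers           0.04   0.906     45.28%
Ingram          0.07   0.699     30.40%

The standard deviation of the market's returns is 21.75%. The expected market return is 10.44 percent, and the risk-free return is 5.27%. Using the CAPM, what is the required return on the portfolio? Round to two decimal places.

8.76%

β_Maddox = 0.846 × 24.40% / 21.75% = 0.9491
β_Calder = 0.204 × 51.97% / 21.75% = 0.4874
β_Norwood = 0.256 × 21.31% / 21.75% = 0.2508
β_Orrin = 0.389 × 50.11% / 21.75% = 0.8962
β_Ivers = 0.906 × 45.28% / 21.75% = 1.8861
β_Ingram = 0.699 × 30.40% / 21.75% = 0.9770
β_P = Σ w_i β_i = 0.25×0.9491 + 0.26×0.4874 + 0.27×0.2508 + 0.11×0.8962 + 0.04×1.8861 + 0.07×0.9770 = 0.6741
MRP = 10.44% − 5.27% = 5.17%
E(R_P) = R_f + β_P × MRP = 5.27% + 0.6741 × 5.17% = 8.76%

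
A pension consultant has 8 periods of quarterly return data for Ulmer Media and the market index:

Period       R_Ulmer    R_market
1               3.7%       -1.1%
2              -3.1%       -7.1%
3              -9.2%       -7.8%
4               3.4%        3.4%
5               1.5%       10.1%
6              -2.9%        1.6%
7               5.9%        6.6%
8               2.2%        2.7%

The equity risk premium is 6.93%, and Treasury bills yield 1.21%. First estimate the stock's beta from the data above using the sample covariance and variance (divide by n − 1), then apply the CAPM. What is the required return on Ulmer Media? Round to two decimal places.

5.18%

Mean R_i = (3.7 − 3.1 − 9.2 + 3.4 + 1.5 − 2.9 + 5.9 + 2.2) / 8 = 0.1875%
Mean R_m = (-1.1 − 7.1 − 7.8 + 3.4 + 10.1 + 1.6 + 6.6 + 2.7) / 8 = 1.0500%
Σ(R_i − R̄_i)(R_m − R̄_m) = 155.0750  ⇒  Cov = 155.0750 / 7 = 22.1536
Σ(R_m − R̄_m)² = 270.6200  ⇒  Var(R_m) = 270.6200 / 7 = 38.6600
β = Cov / Var(R_m) = 22.1536 / 38.6600 = 0.5730
E(R) = R_f + β × MRP = 1.21% + 0.5730 × 6.93% = 5.18%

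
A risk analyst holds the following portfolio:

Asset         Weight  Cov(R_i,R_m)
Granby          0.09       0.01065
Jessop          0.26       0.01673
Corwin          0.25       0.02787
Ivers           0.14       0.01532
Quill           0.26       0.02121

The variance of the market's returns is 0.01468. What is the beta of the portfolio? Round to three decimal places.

1.358

β_Granby = 0.01065 / 0.01468 = 0.7255
β_Jessop = 0.01673 / 0.01468 = 1.1396
β_Corwin = 0.02787 / 0.01468 = 1.8985
β_Ivers = 0.01532 / 0.01468 = 1.0436
β_Quill = 0.02121 / 0.01468 = 1.4448
β_P = Σ w_i β_i = 0.09×0.7255 + 0.26×1.1396 + 0.25×1.8985 + 0.14×1.0436 + 0.26×1.4448 = 1.3580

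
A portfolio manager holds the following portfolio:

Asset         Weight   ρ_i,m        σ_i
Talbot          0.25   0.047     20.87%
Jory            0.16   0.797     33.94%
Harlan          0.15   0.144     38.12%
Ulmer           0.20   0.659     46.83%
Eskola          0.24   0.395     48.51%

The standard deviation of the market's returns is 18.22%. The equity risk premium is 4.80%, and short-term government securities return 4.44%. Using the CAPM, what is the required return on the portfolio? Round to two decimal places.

8.70%

β_Talbot = 0.047 × 20.87% / 18.22% = 0.0538
β_Jory = 0.797 × 33.94% / 18.22% = 1.4846
β_Harlan = 0.144 × 38.12% / 18.22% = 0.3013
β_Ulmer = 0.659 × 46.83% / 18.22% = 1.6938
β_Eskola = 0.395 × 48.51% / 18.22% = 1.0517
β_P = Σ w_i β_i = 0.25×0.0538 + 0.16×1.4846 + 0.15×0.3013 + 0.20×1.6938 + 0.24×1.0517 = 0.8873
E(R_P) = R_f + β_P × MRP = 4.44% + 0.8873 × 4.80% = 8.70%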